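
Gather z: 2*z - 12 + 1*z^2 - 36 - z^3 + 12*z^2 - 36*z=-z^3 + 13*z^2 - 34*z - 48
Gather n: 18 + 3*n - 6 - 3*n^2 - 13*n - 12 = -3*n^2 - 10*n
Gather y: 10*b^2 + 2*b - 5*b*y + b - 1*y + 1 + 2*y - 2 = 10*b^2 + 3*b + y*(1 - 5*b) - 1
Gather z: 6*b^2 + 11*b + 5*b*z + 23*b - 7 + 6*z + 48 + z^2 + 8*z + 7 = 6*b^2 + 34*b + z^2 + z*(5*b + 14) + 48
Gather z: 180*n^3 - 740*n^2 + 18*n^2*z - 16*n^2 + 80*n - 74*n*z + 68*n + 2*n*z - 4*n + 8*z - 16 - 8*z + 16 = 180*n^3 - 756*n^2 + 144*n + z*(18*n^2 - 72*n)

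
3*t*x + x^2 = x*(3*t + x)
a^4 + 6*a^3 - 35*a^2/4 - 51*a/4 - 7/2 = (a - 2)*(a + 1/2)^2*(a + 7)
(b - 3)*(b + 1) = b^2 - 2*b - 3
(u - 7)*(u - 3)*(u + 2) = u^3 - 8*u^2 + u + 42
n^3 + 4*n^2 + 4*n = n*(n + 2)^2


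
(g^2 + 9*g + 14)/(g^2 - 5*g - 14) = (g + 7)/(g - 7)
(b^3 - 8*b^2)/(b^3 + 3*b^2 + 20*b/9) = 9*b*(b - 8)/(9*b^2 + 27*b + 20)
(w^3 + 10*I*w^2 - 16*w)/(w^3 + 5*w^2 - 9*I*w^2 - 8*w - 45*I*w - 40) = w*(w^2 + 10*I*w - 16)/(w^3 + w^2*(5 - 9*I) - w*(8 + 45*I) - 40)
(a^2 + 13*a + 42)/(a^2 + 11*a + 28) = (a + 6)/(a + 4)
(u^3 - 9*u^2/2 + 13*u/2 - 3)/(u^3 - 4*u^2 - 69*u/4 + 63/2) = 2*(u^2 - 3*u + 2)/(2*u^2 - 5*u - 42)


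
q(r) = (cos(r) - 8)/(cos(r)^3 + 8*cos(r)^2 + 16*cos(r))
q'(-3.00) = 0.03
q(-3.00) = 1.00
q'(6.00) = 0.13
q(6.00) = -0.30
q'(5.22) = 1.77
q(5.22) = -0.77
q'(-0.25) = 0.11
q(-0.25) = -0.29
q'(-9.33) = 0.02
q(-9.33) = 1.00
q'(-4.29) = -2.56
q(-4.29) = 1.59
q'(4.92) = 11.41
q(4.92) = -2.14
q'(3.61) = 0.17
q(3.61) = 1.03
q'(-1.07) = 1.82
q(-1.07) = -0.78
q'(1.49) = -76.39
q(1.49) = -5.89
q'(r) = (cos(r) - 8)*(3*sin(r)*cos(r)^2 + 16*sin(r)*cos(r) + 16*sin(r))/(cos(r)^3 + 8*cos(r)^2 + 16*cos(r))^2 - sin(r)/(cos(r)^3 + 8*cos(r)^2 + 16*cos(r))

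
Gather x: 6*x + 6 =6*x + 6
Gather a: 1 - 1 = 0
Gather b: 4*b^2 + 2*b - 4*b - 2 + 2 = 4*b^2 - 2*b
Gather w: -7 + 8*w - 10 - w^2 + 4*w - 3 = -w^2 + 12*w - 20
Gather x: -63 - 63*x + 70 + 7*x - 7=-56*x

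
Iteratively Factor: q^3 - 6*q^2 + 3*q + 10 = (q - 2)*(q^2 - 4*q - 5) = (q - 2)*(q + 1)*(q - 5)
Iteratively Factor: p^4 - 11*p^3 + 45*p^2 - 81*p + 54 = (p - 3)*(p^3 - 8*p^2 + 21*p - 18) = (p - 3)*(p - 2)*(p^2 - 6*p + 9) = (p - 3)^2*(p - 2)*(p - 3)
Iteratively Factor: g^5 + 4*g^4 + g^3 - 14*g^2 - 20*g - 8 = (g + 2)*(g^4 + 2*g^3 - 3*g^2 - 8*g - 4) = (g - 2)*(g + 2)*(g^3 + 4*g^2 + 5*g + 2) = (g - 2)*(g + 1)*(g + 2)*(g^2 + 3*g + 2) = (g - 2)*(g + 1)*(g + 2)^2*(g + 1)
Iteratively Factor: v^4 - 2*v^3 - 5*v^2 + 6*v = (v - 1)*(v^3 - v^2 - 6*v) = (v - 3)*(v - 1)*(v^2 + 2*v) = (v - 3)*(v - 1)*(v + 2)*(v)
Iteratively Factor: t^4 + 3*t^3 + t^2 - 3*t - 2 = (t + 1)*(t^3 + 2*t^2 - t - 2) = (t + 1)^2*(t^2 + t - 2) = (t - 1)*(t + 1)^2*(t + 2)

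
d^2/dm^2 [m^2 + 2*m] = 2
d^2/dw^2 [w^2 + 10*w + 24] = 2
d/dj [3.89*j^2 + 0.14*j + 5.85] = 7.78*j + 0.14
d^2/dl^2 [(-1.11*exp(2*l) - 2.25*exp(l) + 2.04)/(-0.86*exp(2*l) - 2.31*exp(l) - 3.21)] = (-0.541025999999999*exp(4*l) - 16.838979*exp(3*l) - 24.733809*exp(2*l) + 40.707081*exp(l) + 38.311029)*exp(l)/(0.636056*exp(6*l) + 5.125428*exp(5*l) + 20.889486*exp(4*l) + 50.588307*exp(3*l) + 77.971221*exp(2*l) + 71.407413*exp(l) + 33.076161)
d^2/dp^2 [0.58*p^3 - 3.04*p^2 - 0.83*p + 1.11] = 3.48*p - 6.08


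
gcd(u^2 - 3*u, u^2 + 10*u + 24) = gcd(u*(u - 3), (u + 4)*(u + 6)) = 1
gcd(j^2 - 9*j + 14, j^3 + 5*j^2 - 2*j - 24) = j - 2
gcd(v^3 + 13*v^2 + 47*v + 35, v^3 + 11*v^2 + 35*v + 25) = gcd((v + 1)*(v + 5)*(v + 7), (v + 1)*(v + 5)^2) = v^2 + 6*v + 5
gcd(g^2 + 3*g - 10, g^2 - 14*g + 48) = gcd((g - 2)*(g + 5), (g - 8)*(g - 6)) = 1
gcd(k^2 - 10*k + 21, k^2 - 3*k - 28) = k - 7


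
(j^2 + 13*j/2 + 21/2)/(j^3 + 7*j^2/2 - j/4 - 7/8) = 4*(j + 3)/(4*j^2 - 1)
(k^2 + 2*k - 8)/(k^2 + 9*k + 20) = (k - 2)/(k + 5)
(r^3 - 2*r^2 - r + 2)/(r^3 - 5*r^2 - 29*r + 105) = (r^3 - 2*r^2 - r + 2)/(r^3 - 5*r^2 - 29*r + 105)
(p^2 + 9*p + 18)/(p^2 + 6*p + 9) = (p + 6)/(p + 3)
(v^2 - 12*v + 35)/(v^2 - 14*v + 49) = (v - 5)/(v - 7)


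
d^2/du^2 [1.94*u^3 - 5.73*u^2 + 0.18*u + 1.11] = 11.64*u - 11.46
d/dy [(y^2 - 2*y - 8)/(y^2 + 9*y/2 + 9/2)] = 2*(13*y^2 + 50*y + 54)/(4*y^4 + 36*y^3 + 117*y^2 + 162*y + 81)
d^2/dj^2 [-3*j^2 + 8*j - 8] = -6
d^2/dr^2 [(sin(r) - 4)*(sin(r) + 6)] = -2*sin(r) + 2*cos(2*r)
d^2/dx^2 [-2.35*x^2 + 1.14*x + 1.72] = -4.70000000000000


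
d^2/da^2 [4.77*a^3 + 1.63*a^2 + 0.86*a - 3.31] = 28.62*a + 3.26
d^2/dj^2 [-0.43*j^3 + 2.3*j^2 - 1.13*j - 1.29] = 4.6 - 2.58*j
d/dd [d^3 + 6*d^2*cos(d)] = 3*d*(-2*d*sin(d) + d + 4*cos(d))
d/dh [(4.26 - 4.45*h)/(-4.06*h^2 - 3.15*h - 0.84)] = (-18.067*h^2 + 34.5912*h + 17.157)/(16.4836*h^4 + 25.578*h^3 + 16.7433*h^2 + 5.292*h + 0.7056)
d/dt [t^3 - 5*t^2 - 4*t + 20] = 3*t^2 - 10*t - 4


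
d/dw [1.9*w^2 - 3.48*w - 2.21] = 3.8*w - 3.48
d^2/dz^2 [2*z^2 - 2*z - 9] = 4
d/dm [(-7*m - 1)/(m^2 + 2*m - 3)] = (7*m^2 + 2*m + 23)/(m^4 + 4*m^3 - 2*m^2 - 12*m + 9)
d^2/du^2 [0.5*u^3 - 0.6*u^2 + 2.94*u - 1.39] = 3.0*u - 1.2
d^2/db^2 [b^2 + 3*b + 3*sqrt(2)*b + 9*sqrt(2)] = 2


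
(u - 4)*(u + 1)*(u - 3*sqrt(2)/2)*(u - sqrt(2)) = u^4 - 5*sqrt(2)*u^3/2 - 3*u^3 - u^2 + 15*sqrt(2)*u^2/2 - 9*u + 10*sqrt(2)*u - 12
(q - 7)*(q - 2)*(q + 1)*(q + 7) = q^4 - q^3 - 51*q^2 + 49*q + 98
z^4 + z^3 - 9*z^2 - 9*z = z*(z - 3)*(z + 1)*(z + 3)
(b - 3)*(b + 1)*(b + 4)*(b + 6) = b^4 + 8*b^3 + b^2 - 78*b - 72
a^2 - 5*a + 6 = (a - 3)*(a - 2)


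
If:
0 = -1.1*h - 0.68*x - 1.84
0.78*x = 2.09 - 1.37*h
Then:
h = 38.81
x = -65.49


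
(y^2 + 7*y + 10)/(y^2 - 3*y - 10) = (y + 5)/(y - 5)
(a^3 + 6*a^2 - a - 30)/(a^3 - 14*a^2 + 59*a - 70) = (a^2 + 8*a + 15)/(a^2 - 12*a + 35)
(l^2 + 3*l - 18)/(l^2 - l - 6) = (l + 6)/(l + 2)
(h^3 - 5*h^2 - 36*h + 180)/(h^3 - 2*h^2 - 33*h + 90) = (h - 6)/(h - 3)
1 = 1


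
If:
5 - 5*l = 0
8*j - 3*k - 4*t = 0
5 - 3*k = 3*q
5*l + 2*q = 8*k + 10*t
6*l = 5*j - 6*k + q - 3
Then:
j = 92/183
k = -42/61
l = 1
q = 431/183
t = 557/366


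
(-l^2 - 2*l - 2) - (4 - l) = -l^2 - l - 6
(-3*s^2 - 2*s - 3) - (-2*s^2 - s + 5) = -s^2 - s - 8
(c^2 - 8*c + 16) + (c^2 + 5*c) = 2*c^2 - 3*c + 16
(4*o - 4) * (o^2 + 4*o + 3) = 4*o^3 + 12*o^2 - 4*o - 12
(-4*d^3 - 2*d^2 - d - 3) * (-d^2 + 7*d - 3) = 4*d^5 - 26*d^4 - d^3 + 2*d^2 - 18*d + 9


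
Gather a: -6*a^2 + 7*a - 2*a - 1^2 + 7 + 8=-6*a^2 + 5*a + 14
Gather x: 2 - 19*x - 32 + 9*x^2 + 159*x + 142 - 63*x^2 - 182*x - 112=-54*x^2 - 42*x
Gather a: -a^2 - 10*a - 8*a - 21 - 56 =-a^2 - 18*a - 77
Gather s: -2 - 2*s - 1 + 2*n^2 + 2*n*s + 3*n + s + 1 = 2*n^2 + 3*n + s*(2*n - 1) - 2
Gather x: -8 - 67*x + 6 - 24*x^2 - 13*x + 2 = -24*x^2 - 80*x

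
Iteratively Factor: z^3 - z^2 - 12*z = (z + 3)*(z^2 - 4*z) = z*(z + 3)*(z - 4)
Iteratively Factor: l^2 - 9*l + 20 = (l - 4)*(l - 5)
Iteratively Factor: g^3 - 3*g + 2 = (g + 2)*(g^2 - 2*g + 1) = (g - 1)*(g + 2)*(g - 1)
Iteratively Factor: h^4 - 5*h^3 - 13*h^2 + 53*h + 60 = (h + 1)*(h^3 - 6*h^2 - 7*h + 60) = (h + 1)*(h + 3)*(h^2 - 9*h + 20) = (h - 5)*(h + 1)*(h + 3)*(h - 4)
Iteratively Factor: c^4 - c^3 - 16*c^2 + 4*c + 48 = (c + 3)*(c^3 - 4*c^2 - 4*c + 16) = (c - 2)*(c + 3)*(c^2 - 2*c - 8) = (c - 2)*(c + 2)*(c + 3)*(c - 4)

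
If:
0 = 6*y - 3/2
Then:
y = 1/4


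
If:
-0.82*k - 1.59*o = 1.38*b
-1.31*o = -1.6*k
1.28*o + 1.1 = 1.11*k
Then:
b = 4.86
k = -2.43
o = -2.96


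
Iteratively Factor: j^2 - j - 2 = (j + 1)*(j - 2)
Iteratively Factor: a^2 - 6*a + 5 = (a - 5)*(a - 1)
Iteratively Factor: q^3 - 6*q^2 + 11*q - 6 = (q - 2)*(q^2 - 4*q + 3) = (q - 2)*(q - 1)*(q - 3)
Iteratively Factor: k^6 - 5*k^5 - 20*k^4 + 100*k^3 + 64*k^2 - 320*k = (k)*(k^5 - 5*k^4 - 20*k^3 + 100*k^2 + 64*k - 320) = k*(k + 4)*(k^4 - 9*k^3 + 16*k^2 + 36*k - 80) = k*(k - 2)*(k + 4)*(k^3 - 7*k^2 + 2*k + 40) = k*(k - 4)*(k - 2)*(k + 4)*(k^2 - 3*k - 10) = k*(k - 5)*(k - 4)*(k - 2)*(k + 4)*(k + 2)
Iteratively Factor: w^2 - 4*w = (w)*(w - 4)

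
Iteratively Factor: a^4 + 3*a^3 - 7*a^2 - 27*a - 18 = (a + 1)*(a^3 + 2*a^2 - 9*a - 18) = (a + 1)*(a + 2)*(a^2 - 9) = (a - 3)*(a + 1)*(a + 2)*(a + 3)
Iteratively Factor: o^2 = (o)*(o)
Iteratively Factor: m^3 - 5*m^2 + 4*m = (m)*(m^2 - 5*m + 4) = m*(m - 4)*(m - 1)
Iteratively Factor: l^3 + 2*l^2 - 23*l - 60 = (l + 4)*(l^2 - 2*l - 15) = (l - 5)*(l + 4)*(l + 3)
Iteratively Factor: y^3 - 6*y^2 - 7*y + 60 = (y + 3)*(y^2 - 9*y + 20) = (y - 5)*(y + 3)*(y - 4)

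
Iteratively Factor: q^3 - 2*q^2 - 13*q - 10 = (q + 2)*(q^2 - 4*q - 5) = (q - 5)*(q + 2)*(q + 1)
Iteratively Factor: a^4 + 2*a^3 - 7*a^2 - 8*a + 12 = (a - 2)*(a^3 + 4*a^2 + a - 6) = (a - 2)*(a + 2)*(a^2 + 2*a - 3) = (a - 2)*(a - 1)*(a + 2)*(a + 3)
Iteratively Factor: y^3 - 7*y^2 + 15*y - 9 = (y - 3)*(y^2 - 4*y + 3) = (y - 3)^2*(y - 1)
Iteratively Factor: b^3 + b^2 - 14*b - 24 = (b - 4)*(b^2 + 5*b + 6) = (b - 4)*(b + 3)*(b + 2)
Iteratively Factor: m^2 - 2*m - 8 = (m + 2)*(m - 4)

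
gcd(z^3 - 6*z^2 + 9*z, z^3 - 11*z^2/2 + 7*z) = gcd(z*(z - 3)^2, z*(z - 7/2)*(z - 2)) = z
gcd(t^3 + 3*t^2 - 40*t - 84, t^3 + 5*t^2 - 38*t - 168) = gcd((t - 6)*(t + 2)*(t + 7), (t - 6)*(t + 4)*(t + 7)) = t^2 + t - 42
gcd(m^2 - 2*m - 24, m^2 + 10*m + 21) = 1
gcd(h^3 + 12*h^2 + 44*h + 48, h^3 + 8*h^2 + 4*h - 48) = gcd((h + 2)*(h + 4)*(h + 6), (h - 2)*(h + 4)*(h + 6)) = h^2 + 10*h + 24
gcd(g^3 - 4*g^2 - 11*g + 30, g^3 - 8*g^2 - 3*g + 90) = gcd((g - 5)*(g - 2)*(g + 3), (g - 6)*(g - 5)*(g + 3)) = g^2 - 2*g - 15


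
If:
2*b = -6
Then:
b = -3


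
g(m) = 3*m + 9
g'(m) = 3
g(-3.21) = -0.63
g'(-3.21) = 3.00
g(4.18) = 21.54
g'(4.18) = 3.00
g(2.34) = 16.02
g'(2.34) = 3.00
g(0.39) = 10.17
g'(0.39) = 3.00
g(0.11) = 9.33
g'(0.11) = 3.00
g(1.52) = 13.56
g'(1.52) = 3.00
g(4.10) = 21.30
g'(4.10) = 3.00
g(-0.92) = 6.24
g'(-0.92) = 3.00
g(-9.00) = -18.00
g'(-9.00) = 3.00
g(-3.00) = 0.00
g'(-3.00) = 3.00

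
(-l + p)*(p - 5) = -l*p + 5*l + p^2 - 5*p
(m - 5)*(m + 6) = m^2 + m - 30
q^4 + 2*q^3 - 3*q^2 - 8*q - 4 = (q - 2)*(q + 1)^2*(q + 2)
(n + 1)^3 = n^3 + 3*n^2 + 3*n + 1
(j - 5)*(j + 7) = j^2 + 2*j - 35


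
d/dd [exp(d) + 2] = exp(d)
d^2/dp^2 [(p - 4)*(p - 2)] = 2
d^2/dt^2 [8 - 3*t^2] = -6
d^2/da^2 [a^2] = 2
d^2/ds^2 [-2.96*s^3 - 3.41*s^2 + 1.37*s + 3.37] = -17.76*s - 6.82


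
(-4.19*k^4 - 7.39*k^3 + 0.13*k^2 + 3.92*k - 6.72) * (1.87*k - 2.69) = -7.8353*k^5 - 2.5482*k^4 + 20.1222*k^3 + 6.9807*k^2 - 23.1112*k + 18.0768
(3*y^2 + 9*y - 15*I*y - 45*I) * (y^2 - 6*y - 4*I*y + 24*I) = 3*y^4 - 9*y^3 - 27*I*y^3 - 114*y^2 + 81*I*y^2 + 180*y + 486*I*y + 1080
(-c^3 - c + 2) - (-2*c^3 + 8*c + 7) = c^3 - 9*c - 5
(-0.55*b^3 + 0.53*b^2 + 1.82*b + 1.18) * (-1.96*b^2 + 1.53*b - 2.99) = 1.078*b^5 - 1.8803*b^4 - 1.1118*b^3 - 1.1129*b^2 - 3.6364*b - 3.5282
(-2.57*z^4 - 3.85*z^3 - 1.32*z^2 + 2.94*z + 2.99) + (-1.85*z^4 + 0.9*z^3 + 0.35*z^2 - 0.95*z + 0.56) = -4.42*z^4 - 2.95*z^3 - 0.97*z^2 + 1.99*z + 3.55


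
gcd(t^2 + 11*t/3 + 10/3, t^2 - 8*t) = 1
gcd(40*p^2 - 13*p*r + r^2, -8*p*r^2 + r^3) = 8*p - r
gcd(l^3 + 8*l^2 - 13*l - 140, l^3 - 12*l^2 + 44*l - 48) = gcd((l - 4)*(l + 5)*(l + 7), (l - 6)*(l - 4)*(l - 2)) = l - 4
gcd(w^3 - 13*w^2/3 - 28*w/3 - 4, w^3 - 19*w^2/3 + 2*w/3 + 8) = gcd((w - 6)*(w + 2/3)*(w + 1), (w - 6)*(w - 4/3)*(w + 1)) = w^2 - 5*w - 6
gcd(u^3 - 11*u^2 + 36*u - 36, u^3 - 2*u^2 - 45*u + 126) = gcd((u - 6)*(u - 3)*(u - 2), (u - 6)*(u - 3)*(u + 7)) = u^2 - 9*u + 18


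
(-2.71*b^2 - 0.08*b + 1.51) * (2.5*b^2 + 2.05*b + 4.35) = -6.775*b^4 - 5.7555*b^3 - 8.1775*b^2 + 2.7475*b + 6.5685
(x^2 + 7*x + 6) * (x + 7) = x^3 + 14*x^2 + 55*x + 42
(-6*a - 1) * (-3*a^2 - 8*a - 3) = 18*a^3 + 51*a^2 + 26*a + 3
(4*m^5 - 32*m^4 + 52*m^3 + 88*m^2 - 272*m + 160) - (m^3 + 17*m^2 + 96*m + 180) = 4*m^5 - 32*m^4 + 51*m^3 + 71*m^2 - 368*m - 20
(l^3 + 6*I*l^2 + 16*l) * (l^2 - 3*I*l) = l^5 + 3*I*l^4 + 34*l^3 - 48*I*l^2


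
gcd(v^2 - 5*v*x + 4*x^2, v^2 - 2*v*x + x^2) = -v + x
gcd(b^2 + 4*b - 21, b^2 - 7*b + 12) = b - 3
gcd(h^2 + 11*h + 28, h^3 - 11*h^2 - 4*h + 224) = h + 4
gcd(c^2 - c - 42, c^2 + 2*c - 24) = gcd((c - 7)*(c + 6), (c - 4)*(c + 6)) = c + 6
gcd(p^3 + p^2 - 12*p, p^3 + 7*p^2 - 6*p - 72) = p^2 + p - 12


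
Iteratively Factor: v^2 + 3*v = (v + 3)*(v)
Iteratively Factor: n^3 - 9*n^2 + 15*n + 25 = (n - 5)*(n^2 - 4*n - 5) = (n - 5)*(n + 1)*(n - 5)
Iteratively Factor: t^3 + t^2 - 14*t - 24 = (t + 3)*(t^2 - 2*t - 8) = (t - 4)*(t + 3)*(t + 2)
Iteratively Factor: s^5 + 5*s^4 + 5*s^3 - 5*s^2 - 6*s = (s + 1)*(s^4 + 4*s^3 + s^2 - 6*s) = (s - 1)*(s + 1)*(s^3 + 5*s^2 + 6*s) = (s - 1)*(s + 1)*(s + 3)*(s^2 + 2*s) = (s - 1)*(s + 1)*(s + 2)*(s + 3)*(s)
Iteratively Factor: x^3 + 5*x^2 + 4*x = (x + 4)*(x^2 + x) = (x + 1)*(x + 4)*(x)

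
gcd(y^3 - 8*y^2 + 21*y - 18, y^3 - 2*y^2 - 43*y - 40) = 1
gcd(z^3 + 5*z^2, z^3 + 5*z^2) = z^3 + 5*z^2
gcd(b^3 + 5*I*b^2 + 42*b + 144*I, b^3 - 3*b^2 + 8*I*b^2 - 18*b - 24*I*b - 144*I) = b + 8*I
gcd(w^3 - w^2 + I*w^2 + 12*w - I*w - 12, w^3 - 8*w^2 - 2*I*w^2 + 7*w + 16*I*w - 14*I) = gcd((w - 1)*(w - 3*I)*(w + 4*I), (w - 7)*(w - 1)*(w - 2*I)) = w - 1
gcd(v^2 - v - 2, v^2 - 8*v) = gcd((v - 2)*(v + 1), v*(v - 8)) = 1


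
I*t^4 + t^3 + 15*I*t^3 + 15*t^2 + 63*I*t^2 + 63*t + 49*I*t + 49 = (t + 7)^2*(t - I)*(I*t + I)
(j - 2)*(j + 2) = j^2 - 4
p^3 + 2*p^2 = p^2*(p + 2)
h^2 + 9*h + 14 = (h + 2)*(h + 7)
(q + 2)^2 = q^2 + 4*q + 4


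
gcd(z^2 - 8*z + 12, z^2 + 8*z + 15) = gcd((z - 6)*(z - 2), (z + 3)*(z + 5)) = 1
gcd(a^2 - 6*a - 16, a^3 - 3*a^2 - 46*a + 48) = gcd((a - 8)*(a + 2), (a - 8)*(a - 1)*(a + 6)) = a - 8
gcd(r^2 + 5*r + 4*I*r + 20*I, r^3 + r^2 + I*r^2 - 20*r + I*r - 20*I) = r + 5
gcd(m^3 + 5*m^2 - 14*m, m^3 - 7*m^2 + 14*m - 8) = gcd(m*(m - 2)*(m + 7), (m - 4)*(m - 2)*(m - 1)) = m - 2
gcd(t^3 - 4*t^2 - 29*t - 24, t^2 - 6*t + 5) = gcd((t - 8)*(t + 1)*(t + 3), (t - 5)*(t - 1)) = 1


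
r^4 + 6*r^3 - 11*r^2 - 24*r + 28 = (r - 2)*(r - 1)*(r + 2)*(r + 7)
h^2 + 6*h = h*(h + 6)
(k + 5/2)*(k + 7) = k^2 + 19*k/2 + 35/2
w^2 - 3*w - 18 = (w - 6)*(w + 3)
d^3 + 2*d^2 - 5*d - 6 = (d - 2)*(d + 1)*(d + 3)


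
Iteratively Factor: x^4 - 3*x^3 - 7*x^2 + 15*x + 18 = (x + 2)*(x^3 - 5*x^2 + 3*x + 9) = (x + 1)*(x + 2)*(x^2 - 6*x + 9) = (x - 3)*(x + 1)*(x + 2)*(x - 3)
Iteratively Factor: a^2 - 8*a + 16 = (a - 4)*(a - 4)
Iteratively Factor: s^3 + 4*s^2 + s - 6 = (s - 1)*(s^2 + 5*s + 6) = (s - 1)*(s + 2)*(s + 3)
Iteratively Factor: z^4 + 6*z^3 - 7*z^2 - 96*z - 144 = (z - 4)*(z^3 + 10*z^2 + 33*z + 36) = (z - 4)*(z + 4)*(z^2 + 6*z + 9) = (z - 4)*(z + 3)*(z + 4)*(z + 3)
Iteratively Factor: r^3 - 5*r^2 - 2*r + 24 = (r - 3)*(r^2 - 2*r - 8) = (r - 4)*(r - 3)*(r + 2)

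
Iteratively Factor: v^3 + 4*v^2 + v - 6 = (v + 3)*(v^2 + v - 2) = (v - 1)*(v + 3)*(v + 2)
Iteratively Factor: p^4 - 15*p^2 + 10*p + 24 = (p - 2)*(p^3 + 2*p^2 - 11*p - 12) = (p - 3)*(p - 2)*(p^2 + 5*p + 4) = (p - 3)*(p - 2)*(p + 4)*(p + 1)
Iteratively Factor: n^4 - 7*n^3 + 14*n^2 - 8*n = (n - 4)*(n^3 - 3*n^2 + 2*n) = n*(n - 4)*(n^2 - 3*n + 2) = n*(n - 4)*(n - 2)*(n - 1)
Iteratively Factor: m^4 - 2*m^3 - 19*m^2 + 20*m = (m + 4)*(m^3 - 6*m^2 + 5*m) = m*(m + 4)*(m^2 - 6*m + 5) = m*(m - 5)*(m + 4)*(m - 1)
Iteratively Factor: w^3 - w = (w)*(w^2 - 1) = w*(w + 1)*(w - 1)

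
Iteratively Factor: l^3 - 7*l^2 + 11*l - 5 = (l - 1)*(l^2 - 6*l + 5) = (l - 5)*(l - 1)*(l - 1)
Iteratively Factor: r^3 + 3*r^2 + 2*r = (r + 1)*(r^2 + 2*r) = r*(r + 1)*(r + 2)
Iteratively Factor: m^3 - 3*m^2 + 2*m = (m - 1)*(m^2 - 2*m) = (m - 2)*(m - 1)*(m)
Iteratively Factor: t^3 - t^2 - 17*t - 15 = (t + 3)*(t^2 - 4*t - 5) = (t - 5)*(t + 3)*(t + 1)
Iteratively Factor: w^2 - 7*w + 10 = (w - 2)*(w - 5)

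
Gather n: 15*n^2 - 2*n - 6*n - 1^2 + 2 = 15*n^2 - 8*n + 1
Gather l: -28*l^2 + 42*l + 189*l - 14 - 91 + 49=-28*l^2 + 231*l - 56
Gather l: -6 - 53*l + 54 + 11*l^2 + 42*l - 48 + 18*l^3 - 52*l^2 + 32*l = 18*l^3 - 41*l^2 + 21*l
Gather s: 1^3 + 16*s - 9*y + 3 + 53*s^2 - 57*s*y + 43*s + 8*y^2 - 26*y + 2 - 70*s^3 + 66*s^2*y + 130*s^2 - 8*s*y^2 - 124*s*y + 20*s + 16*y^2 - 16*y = -70*s^3 + s^2*(66*y + 183) + s*(-8*y^2 - 181*y + 79) + 24*y^2 - 51*y + 6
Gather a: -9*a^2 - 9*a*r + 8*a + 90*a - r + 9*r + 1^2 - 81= -9*a^2 + a*(98 - 9*r) + 8*r - 80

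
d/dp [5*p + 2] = 5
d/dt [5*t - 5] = 5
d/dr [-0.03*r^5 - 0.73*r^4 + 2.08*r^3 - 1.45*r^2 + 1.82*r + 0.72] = -0.15*r^4 - 2.92*r^3 + 6.24*r^2 - 2.9*r + 1.82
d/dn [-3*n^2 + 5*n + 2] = 5 - 6*n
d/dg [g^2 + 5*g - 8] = 2*g + 5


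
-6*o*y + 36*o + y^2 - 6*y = (-6*o + y)*(y - 6)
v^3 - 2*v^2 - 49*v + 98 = (v - 7)*(v - 2)*(v + 7)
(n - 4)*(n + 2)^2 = n^3 - 12*n - 16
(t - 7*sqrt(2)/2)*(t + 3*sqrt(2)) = t^2 - sqrt(2)*t/2 - 21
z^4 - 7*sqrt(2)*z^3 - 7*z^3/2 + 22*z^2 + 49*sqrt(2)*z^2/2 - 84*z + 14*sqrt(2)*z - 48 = (z - 4)*(z + 1/2)*(z - 4*sqrt(2))*(z - 3*sqrt(2))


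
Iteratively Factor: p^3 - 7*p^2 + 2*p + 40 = (p - 4)*(p^2 - 3*p - 10) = (p - 5)*(p - 4)*(p + 2)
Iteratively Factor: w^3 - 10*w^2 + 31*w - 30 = (w - 3)*(w^2 - 7*w + 10) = (w - 3)*(w - 2)*(w - 5)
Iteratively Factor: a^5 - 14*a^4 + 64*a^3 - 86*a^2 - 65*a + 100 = (a - 4)*(a^4 - 10*a^3 + 24*a^2 + 10*a - 25) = (a - 4)*(a + 1)*(a^3 - 11*a^2 + 35*a - 25) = (a - 5)*(a - 4)*(a + 1)*(a^2 - 6*a + 5) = (a - 5)^2*(a - 4)*(a + 1)*(a - 1)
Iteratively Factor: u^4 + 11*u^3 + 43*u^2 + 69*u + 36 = (u + 3)*(u^3 + 8*u^2 + 19*u + 12) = (u + 3)*(u + 4)*(u^2 + 4*u + 3) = (u + 1)*(u + 3)*(u + 4)*(u + 3)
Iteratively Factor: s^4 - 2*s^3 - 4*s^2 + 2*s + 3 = (s + 1)*(s^3 - 3*s^2 - s + 3) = (s + 1)^2*(s^2 - 4*s + 3) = (s - 1)*(s + 1)^2*(s - 3)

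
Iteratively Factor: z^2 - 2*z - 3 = (z - 3)*(z + 1)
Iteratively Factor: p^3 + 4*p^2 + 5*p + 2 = (p + 1)*(p^2 + 3*p + 2) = (p + 1)^2*(p + 2)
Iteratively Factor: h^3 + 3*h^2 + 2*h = (h + 1)*(h^2 + 2*h) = (h + 1)*(h + 2)*(h)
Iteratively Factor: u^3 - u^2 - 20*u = (u)*(u^2 - u - 20) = u*(u + 4)*(u - 5)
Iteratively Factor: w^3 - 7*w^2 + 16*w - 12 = (w - 2)*(w^2 - 5*w + 6) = (w - 2)^2*(w - 3)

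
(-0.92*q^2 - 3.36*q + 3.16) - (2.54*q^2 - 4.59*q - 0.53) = -3.46*q^2 + 1.23*q + 3.69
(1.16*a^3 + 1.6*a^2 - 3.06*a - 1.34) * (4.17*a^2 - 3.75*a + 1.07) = 4.8372*a^5 + 2.322*a^4 - 17.519*a^3 + 7.5992*a^2 + 1.7508*a - 1.4338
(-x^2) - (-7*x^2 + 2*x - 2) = 6*x^2 - 2*x + 2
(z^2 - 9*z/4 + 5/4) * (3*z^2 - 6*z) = 3*z^4 - 51*z^3/4 + 69*z^2/4 - 15*z/2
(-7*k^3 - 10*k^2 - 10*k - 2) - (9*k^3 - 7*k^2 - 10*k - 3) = -16*k^3 - 3*k^2 + 1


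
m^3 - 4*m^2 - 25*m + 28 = (m - 7)*(m - 1)*(m + 4)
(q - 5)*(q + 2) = q^2 - 3*q - 10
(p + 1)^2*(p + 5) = p^3 + 7*p^2 + 11*p + 5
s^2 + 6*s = s*(s + 6)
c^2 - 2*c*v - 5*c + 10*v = (c - 5)*(c - 2*v)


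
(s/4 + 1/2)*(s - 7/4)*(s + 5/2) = s^3/4 + 11*s^2/16 - 23*s/32 - 35/16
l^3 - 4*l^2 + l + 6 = (l - 3)*(l - 2)*(l + 1)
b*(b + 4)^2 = b^3 + 8*b^2 + 16*b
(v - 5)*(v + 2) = v^2 - 3*v - 10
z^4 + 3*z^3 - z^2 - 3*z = z*(z - 1)*(z + 1)*(z + 3)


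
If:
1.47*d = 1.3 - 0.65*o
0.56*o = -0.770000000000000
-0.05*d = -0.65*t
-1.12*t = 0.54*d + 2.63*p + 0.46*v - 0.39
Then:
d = 1.49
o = -1.38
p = -0.174904942965779*v - 0.207010941258633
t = 0.11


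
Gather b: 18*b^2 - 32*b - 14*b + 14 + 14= 18*b^2 - 46*b + 28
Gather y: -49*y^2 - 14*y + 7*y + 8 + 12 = -49*y^2 - 7*y + 20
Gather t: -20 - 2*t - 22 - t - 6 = -3*t - 48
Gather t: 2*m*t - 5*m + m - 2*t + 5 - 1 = -4*m + t*(2*m - 2) + 4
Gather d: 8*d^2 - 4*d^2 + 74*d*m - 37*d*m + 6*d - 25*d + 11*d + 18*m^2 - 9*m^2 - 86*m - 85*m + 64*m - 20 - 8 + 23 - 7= 4*d^2 + d*(37*m - 8) + 9*m^2 - 107*m - 12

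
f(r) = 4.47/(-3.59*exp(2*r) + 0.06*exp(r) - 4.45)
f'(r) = 4.47*(7.18*exp(2*r) - 0.06*exp(r))/(-3.59*exp(2*r) + 0.06*exp(r) - 4.45)^2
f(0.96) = -0.16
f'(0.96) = 0.26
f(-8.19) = -1.00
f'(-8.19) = -0.00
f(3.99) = -0.00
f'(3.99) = 0.00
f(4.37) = -0.00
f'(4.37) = 0.00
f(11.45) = -0.00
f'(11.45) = 0.00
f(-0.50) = -0.78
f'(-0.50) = 0.35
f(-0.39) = -0.74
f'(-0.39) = 0.40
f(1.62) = -0.05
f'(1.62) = 0.09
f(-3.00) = -1.00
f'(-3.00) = 0.00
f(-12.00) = -1.00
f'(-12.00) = 0.00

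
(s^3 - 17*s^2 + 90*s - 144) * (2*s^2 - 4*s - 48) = 2*s^5 - 38*s^4 + 200*s^3 + 168*s^2 - 3744*s + 6912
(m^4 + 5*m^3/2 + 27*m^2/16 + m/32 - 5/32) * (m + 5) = m^5 + 15*m^4/2 + 227*m^3/16 + 271*m^2/32 - 25/32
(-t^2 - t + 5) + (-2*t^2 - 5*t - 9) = -3*t^2 - 6*t - 4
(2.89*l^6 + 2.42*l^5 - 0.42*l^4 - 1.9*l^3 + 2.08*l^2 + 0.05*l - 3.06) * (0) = 0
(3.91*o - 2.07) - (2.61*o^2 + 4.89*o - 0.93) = -2.61*o^2 - 0.98*o - 1.14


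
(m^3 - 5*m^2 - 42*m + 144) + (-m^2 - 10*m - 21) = m^3 - 6*m^2 - 52*m + 123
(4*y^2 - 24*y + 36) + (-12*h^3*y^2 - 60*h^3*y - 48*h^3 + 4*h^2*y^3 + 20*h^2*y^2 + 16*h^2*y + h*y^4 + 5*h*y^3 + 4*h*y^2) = -12*h^3*y^2 - 60*h^3*y - 48*h^3 + 4*h^2*y^3 + 20*h^2*y^2 + 16*h^2*y + h*y^4 + 5*h*y^3 + 4*h*y^2 + 4*y^2 - 24*y + 36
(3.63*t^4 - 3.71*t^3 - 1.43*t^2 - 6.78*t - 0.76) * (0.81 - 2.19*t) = -7.9497*t^5 + 11.0652*t^4 + 0.1266*t^3 + 13.6899*t^2 - 3.8274*t - 0.6156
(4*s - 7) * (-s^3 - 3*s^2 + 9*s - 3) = -4*s^4 - 5*s^3 + 57*s^2 - 75*s + 21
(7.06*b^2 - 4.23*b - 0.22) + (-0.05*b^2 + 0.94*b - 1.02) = 7.01*b^2 - 3.29*b - 1.24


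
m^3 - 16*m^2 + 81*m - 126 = (m - 7)*(m - 6)*(m - 3)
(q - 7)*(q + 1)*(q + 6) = q^3 - 43*q - 42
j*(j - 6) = j^2 - 6*j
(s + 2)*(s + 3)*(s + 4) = s^3 + 9*s^2 + 26*s + 24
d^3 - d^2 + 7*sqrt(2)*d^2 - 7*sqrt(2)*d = d*(d - 1)*(d + 7*sqrt(2))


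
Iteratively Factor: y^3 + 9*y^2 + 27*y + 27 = (y + 3)*(y^2 + 6*y + 9) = (y + 3)^2*(y + 3)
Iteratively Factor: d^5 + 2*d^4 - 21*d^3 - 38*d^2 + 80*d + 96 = (d + 3)*(d^4 - d^3 - 18*d^2 + 16*d + 32) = (d + 3)*(d + 4)*(d^3 - 5*d^2 + 2*d + 8) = (d - 2)*(d + 3)*(d + 4)*(d^2 - 3*d - 4) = (d - 2)*(d + 1)*(d + 3)*(d + 4)*(d - 4)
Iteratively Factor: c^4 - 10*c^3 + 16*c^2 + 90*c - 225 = (c - 3)*(c^3 - 7*c^2 - 5*c + 75) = (c - 3)*(c + 3)*(c^2 - 10*c + 25) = (c - 5)*(c - 3)*(c + 3)*(c - 5)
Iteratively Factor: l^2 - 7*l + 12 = (l - 4)*(l - 3)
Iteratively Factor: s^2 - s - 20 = (s + 4)*(s - 5)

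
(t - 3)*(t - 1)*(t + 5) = t^3 + t^2 - 17*t + 15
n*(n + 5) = n^2 + 5*n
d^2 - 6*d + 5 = (d - 5)*(d - 1)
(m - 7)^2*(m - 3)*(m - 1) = m^4 - 18*m^3 + 108*m^2 - 238*m + 147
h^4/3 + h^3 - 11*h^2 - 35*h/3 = h*(h/3 + 1/3)*(h - 5)*(h + 7)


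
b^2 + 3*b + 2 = (b + 1)*(b + 2)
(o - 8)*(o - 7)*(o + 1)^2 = o^4 - 13*o^3 + 27*o^2 + 97*o + 56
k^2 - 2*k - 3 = (k - 3)*(k + 1)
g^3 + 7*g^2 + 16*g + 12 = (g + 2)^2*(g + 3)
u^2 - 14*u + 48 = (u - 8)*(u - 6)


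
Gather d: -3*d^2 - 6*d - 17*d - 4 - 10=-3*d^2 - 23*d - 14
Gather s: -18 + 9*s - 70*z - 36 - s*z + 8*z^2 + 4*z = s*(9 - z) + 8*z^2 - 66*z - 54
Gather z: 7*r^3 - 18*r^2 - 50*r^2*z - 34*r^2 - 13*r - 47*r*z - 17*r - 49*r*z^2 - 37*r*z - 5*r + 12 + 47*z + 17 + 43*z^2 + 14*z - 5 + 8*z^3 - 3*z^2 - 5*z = 7*r^3 - 52*r^2 - 35*r + 8*z^3 + z^2*(40 - 49*r) + z*(-50*r^2 - 84*r + 56) + 24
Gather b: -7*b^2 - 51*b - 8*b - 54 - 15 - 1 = -7*b^2 - 59*b - 70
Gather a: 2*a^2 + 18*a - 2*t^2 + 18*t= 2*a^2 + 18*a - 2*t^2 + 18*t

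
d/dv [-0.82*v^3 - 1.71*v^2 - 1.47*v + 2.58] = -2.46*v^2 - 3.42*v - 1.47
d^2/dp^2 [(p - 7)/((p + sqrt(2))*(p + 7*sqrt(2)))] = 2*(p^3 - 21*p^2 - 168*sqrt(2)*p - 42*p - 798 - 112*sqrt(2))/(p^6 + 24*sqrt(2)*p^5 + 426*p^4 + 1696*sqrt(2)*p^3 + 5964*p^2 + 4704*sqrt(2)*p + 2744)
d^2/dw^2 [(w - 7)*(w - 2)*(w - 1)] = 6*w - 20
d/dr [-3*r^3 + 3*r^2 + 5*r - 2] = -9*r^2 + 6*r + 5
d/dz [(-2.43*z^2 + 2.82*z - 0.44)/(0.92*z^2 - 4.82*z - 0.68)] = (9.1182*z^2 + 4.1144*z - 4.0384)/(0.8464*z^4 - 8.8688*z^3 + 21.9812*z^2 + 6.5552*z + 0.4624)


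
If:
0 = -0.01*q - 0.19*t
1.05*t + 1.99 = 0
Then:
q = 36.01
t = -1.90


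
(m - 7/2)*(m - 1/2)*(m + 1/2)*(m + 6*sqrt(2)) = m^4 - 7*m^3/2 + 6*sqrt(2)*m^3 - 21*sqrt(2)*m^2 - m^2/4 - 3*sqrt(2)*m/2 + 7*m/8 + 21*sqrt(2)/4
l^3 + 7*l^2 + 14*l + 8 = (l + 1)*(l + 2)*(l + 4)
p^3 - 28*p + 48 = (p - 4)*(p - 2)*(p + 6)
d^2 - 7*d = d*(d - 7)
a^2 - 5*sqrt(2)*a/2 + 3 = (a - 3*sqrt(2)/2)*(a - sqrt(2))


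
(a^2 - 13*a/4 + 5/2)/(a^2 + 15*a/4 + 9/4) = (4*a^2 - 13*a + 10)/(4*a^2 + 15*a + 9)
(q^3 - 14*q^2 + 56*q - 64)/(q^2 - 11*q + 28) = (q^2 - 10*q + 16)/(q - 7)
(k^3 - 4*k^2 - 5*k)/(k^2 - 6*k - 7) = k*(k - 5)/(k - 7)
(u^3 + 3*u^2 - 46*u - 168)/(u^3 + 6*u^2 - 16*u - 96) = (u - 7)/(u - 4)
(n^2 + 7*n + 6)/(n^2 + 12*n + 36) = (n + 1)/(n + 6)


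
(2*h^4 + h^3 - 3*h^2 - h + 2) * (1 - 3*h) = -6*h^5 - h^4 + 10*h^3 - 7*h + 2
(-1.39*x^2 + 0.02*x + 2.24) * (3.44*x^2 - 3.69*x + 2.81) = -4.7816*x^4 + 5.1979*x^3 + 3.7259*x^2 - 8.2094*x + 6.2944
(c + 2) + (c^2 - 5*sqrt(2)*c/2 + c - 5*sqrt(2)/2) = c^2 - 5*sqrt(2)*c/2 + 2*c - 5*sqrt(2)/2 + 2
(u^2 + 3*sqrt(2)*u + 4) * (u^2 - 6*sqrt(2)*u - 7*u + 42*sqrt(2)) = u^4 - 7*u^3 - 3*sqrt(2)*u^3 - 32*u^2 + 21*sqrt(2)*u^2 - 24*sqrt(2)*u + 224*u + 168*sqrt(2)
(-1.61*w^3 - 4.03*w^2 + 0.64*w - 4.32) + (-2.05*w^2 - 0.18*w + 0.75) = -1.61*w^3 - 6.08*w^2 + 0.46*w - 3.57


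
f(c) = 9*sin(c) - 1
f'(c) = 9*cos(c)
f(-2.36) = -7.34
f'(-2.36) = -6.39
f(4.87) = -9.89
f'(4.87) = 1.41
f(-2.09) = -8.81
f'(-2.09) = -4.47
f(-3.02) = -2.09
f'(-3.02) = -8.93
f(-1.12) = -9.10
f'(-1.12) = 3.92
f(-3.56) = 2.66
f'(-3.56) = -8.22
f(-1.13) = -9.14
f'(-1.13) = 3.84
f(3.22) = -1.70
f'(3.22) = -8.97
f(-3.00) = -2.27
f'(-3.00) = -8.91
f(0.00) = -1.00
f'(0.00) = 9.00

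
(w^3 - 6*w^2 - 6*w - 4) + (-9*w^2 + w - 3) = w^3 - 15*w^2 - 5*w - 7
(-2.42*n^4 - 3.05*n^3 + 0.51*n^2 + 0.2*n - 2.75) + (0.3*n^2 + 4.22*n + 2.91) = -2.42*n^4 - 3.05*n^3 + 0.81*n^2 + 4.42*n + 0.16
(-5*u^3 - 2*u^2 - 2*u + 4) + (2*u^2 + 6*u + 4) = -5*u^3 + 4*u + 8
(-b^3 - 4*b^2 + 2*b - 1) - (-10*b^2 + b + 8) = -b^3 + 6*b^2 + b - 9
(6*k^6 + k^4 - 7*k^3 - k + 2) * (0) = 0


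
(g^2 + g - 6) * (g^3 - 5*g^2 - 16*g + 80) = g^5 - 4*g^4 - 27*g^3 + 94*g^2 + 176*g - 480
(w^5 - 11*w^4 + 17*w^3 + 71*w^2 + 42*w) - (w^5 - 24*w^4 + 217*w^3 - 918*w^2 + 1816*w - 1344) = 13*w^4 - 200*w^3 + 989*w^2 - 1774*w + 1344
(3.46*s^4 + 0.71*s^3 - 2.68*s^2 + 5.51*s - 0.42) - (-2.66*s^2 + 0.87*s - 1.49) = 3.46*s^4 + 0.71*s^3 - 0.02*s^2 + 4.64*s + 1.07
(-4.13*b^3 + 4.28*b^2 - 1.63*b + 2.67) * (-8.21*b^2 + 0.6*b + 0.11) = 33.9073*b^5 - 37.6168*b^4 + 15.496*b^3 - 22.4279*b^2 + 1.4227*b + 0.2937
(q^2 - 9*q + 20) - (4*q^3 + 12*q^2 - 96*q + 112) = -4*q^3 - 11*q^2 + 87*q - 92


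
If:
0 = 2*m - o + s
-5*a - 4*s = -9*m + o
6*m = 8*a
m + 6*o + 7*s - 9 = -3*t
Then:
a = 45/143 - 15*t/143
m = 60/143 - 20*t/143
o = 159/143 - 53*t/143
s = 3/11 - t/11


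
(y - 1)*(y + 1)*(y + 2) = y^3 + 2*y^2 - y - 2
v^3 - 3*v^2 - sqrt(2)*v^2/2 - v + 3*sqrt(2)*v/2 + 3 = (v - 3)*(v - sqrt(2))*(v + sqrt(2)/2)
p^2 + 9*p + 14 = (p + 2)*(p + 7)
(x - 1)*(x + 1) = x^2 - 1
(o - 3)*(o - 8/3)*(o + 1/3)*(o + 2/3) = o^4 - 14*o^3/3 + 23*o^2/9 + 182*o/27 + 16/9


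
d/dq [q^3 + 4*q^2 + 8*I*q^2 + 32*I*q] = 3*q^2 + q*(8 + 16*I) + 32*I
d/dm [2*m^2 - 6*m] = 4*m - 6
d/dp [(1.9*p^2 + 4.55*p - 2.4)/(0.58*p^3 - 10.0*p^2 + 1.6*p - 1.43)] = (-1.102*p^4 - 5.278*p^3 + 52.716*p^2 - 53.434*p - 2.6665)/(0.3364*p^6 - 11.6*p^5 + 101.856*p^4 - 33.6588*p^3 + 31.16*p^2 - 4.576*p + 2.0449)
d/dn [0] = 0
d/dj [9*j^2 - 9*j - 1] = 18*j - 9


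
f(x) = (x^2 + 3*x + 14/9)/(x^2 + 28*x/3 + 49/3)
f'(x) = (-2*x - 28/3)*(x^2 + 3*x + 14/9)/(x^2 + 28*x/3 + 49/3)^2 + (2*x + 3)/(x^2 + 28*x/3 + 49/3) = 19/(3*(x^2 + 14*x + 49))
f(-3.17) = -0.65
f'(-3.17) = 0.43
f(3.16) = 0.38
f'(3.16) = 0.06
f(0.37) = 0.14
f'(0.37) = 0.12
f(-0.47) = 0.03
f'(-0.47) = 0.15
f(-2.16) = -0.31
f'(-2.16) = 0.27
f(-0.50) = 0.03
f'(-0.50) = 0.15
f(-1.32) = -0.12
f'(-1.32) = 0.20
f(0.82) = 0.19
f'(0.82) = 0.10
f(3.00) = 0.37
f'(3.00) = 0.06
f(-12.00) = 2.27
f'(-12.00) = 0.25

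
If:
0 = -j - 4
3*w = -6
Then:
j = -4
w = -2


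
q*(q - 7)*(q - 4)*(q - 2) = q^4 - 13*q^3 + 50*q^2 - 56*q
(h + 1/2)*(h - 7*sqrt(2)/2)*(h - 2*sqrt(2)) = h^3 - 11*sqrt(2)*h^2/2 + h^2/2 - 11*sqrt(2)*h/4 + 14*h + 7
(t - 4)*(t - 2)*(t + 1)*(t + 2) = t^4 - 3*t^3 - 8*t^2 + 12*t + 16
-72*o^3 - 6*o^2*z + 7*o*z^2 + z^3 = (-3*o + z)*(4*o + z)*(6*o + z)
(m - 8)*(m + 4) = m^2 - 4*m - 32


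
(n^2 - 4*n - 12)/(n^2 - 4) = (n - 6)/(n - 2)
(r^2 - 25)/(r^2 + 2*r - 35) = (r + 5)/(r + 7)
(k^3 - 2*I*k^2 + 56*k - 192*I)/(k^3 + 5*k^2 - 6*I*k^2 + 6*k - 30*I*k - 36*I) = (k^2 + 4*I*k + 32)/(k^2 + 5*k + 6)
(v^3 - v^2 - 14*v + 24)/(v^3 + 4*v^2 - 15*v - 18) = (v^2 + 2*v - 8)/(v^2 + 7*v + 6)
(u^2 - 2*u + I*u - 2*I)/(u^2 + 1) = (u - 2)/(u - I)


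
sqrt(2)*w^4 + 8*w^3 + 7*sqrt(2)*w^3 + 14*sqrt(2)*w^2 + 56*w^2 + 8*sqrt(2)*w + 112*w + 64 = (w + 2)*(w + 4)*(w + 4*sqrt(2))*(sqrt(2)*w + sqrt(2))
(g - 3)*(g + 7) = g^2 + 4*g - 21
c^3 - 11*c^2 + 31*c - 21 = (c - 7)*(c - 3)*(c - 1)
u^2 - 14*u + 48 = (u - 8)*(u - 6)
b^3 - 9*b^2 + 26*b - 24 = (b - 4)*(b - 3)*(b - 2)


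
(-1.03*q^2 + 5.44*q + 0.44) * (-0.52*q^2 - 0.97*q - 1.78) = 0.5356*q^4 - 1.8297*q^3 - 3.6722*q^2 - 10.11*q - 0.7832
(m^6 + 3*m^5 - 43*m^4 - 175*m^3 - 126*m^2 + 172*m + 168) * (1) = m^6 + 3*m^5 - 43*m^4 - 175*m^3 - 126*m^2 + 172*m + 168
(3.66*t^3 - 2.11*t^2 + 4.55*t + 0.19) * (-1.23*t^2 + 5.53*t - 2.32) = -4.5018*t^5 + 22.8351*t^4 - 25.756*t^3 + 29.823*t^2 - 9.5053*t - 0.4408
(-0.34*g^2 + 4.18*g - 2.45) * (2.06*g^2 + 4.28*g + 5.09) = -0.7004*g^4 + 7.1556*g^3 + 11.1128*g^2 + 10.7902*g - 12.4705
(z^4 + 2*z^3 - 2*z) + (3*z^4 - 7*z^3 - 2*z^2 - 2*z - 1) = 4*z^4 - 5*z^3 - 2*z^2 - 4*z - 1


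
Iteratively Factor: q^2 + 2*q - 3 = (q - 1)*(q + 3)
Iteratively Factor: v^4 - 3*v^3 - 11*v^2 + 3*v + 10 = (v + 2)*(v^3 - 5*v^2 - v + 5) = (v - 5)*(v + 2)*(v^2 - 1) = (v - 5)*(v - 1)*(v + 2)*(v + 1)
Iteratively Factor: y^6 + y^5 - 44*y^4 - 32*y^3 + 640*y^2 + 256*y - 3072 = (y + 4)*(y^5 - 3*y^4 - 32*y^3 + 96*y^2 + 256*y - 768) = (y - 4)*(y + 4)*(y^4 + y^3 - 28*y^2 - 16*y + 192) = (y - 4)*(y - 3)*(y + 4)*(y^3 + 4*y^2 - 16*y - 64) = (y - 4)*(y - 3)*(y + 4)^2*(y^2 - 16) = (y - 4)^2*(y - 3)*(y + 4)^2*(y + 4)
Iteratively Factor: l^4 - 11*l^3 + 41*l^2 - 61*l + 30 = (l - 1)*(l^3 - 10*l^2 + 31*l - 30) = (l - 2)*(l - 1)*(l^2 - 8*l + 15) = (l - 5)*(l - 2)*(l - 1)*(l - 3)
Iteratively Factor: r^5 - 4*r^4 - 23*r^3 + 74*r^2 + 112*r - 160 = (r - 1)*(r^4 - 3*r^3 - 26*r^2 + 48*r + 160) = (r - 1)*(r + 4)*(r^3 - 7*r^2 + 2*r + 40) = (r - 1)*(r + 2)*(r + 4)*(r^2 - 9*r + 20) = (r - 4)*(r - 1)*(r + 2)*(r + 4)*(r - 5)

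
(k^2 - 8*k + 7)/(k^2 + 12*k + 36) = (k^2 - 8*k + 7)/(k^2 + 12*k + 36)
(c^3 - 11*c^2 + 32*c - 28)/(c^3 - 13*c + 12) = (c^3 - 11*c^2 + 32*c - 28)/(c^3 - 13*c + 12)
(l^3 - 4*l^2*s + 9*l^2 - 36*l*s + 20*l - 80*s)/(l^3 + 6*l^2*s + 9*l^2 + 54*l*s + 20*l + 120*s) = (l - 4*s)/(l + 6*s)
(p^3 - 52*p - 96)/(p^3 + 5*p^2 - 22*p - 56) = (p^2 - 2*p - 48)/(p^2 + 3*p - 28)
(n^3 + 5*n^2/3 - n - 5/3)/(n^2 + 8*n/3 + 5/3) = n - 1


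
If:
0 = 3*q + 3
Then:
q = -1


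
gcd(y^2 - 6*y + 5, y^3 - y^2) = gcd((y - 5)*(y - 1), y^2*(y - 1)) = y - 1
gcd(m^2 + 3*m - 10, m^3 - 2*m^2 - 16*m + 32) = m - 2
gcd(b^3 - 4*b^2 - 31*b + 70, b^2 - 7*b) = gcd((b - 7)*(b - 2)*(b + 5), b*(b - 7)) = b - 7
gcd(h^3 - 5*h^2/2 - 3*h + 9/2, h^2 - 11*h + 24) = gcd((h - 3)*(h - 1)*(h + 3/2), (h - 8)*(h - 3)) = h - 3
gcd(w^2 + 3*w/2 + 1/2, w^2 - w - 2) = w + 1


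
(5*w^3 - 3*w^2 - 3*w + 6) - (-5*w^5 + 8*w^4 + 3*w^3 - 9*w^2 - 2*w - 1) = 5*w^5 - 8*w^4 + 2*w^3 + 6*w^2 - w + 7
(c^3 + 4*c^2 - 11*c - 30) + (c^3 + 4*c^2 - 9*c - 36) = 2*c^3 + 8*c^2 - 20*c - 66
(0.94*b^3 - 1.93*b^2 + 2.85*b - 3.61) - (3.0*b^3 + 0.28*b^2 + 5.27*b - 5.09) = -2.06*b^3 - 2.21*b^2 - 2.42*b + 1.48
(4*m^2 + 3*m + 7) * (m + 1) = 4*m^3 + 7*m^2 + 10*m + 7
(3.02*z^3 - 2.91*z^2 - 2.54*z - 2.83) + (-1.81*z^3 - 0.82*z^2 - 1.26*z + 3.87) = 1.21*z^3 - 3.73*z^2 - 3.8*z + 1.04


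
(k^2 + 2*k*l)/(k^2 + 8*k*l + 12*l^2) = k/(k + 6*l)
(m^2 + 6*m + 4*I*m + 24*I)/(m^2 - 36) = (m + 4*I)/(m - 6)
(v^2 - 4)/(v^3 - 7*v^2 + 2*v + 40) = (v - 2)/(v^2 - 9*v + 20)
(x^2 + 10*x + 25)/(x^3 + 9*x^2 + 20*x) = (x + 5)/(x*(x + 4))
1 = 1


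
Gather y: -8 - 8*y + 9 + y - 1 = -7*y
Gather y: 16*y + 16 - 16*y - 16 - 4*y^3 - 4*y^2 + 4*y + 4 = -4*y^3 - 4*y^2 + 4*y + 4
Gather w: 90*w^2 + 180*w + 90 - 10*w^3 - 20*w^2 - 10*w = -10*w^3 + 70*w^2 + 170*w + 90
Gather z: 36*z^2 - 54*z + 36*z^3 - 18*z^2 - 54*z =36*z^3 + 18*z^2 - 108*z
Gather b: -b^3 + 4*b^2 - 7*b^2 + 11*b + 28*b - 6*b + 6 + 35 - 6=-b^3 - 3*b^2 + 33*b + 35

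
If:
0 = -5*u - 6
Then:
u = -6/5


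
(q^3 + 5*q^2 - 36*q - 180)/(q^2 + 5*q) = q - 36/q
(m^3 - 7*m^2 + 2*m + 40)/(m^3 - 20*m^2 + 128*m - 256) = (m^2 - 3*m - 10)/(m^2 - 16*m + 64)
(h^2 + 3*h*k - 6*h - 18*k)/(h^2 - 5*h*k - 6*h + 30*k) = (h + 3*k)/(h - 5*k)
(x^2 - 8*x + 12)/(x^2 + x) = (x^2 - 8*x + 12)/(x*(x + 1))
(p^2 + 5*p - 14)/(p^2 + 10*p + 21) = (p - 2)/(p + 3)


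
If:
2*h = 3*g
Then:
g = 2*h/3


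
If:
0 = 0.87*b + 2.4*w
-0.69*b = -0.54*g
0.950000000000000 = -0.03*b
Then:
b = -31.67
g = -40.46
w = 11.48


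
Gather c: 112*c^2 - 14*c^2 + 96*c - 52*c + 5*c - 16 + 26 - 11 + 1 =98*c^2 + 49*c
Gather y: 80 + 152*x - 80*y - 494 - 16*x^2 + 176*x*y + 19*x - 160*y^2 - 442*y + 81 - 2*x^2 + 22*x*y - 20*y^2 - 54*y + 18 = -18*x^2 + 171*x - 180*y^2 + y*(198*x - 576) - 315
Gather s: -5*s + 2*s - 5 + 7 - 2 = -3*s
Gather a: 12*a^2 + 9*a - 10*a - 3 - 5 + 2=12*a^2 - a - 6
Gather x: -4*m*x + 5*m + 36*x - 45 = 5*m + x*(36 - 4*m) - 45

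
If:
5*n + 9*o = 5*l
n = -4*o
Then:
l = -11*o/5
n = -4*o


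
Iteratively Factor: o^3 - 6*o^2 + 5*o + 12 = (o - 4)*(o^2 - 2*o - 3) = (o - 4)*(o - 3)*(o + 1)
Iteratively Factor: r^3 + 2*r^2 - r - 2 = (r - 1)*(r^2 + 3*r + 2) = (r - 1)*(r + 2)*(r + 1)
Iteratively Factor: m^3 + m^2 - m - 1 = (m + 1)*(m^2 - 1) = (m + 1)^2*(m - 1)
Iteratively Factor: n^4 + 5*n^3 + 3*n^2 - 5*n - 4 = (n + 1)*(n^3 + 4*n^2 - n - 4) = (n + 1)^2*(n^2 + 3*n - 4) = (n + 1)^2*(n + 4)*(n - 1)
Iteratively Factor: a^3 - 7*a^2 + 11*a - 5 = (a - 1)*(a^2 - 6*a + 5) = (a - 1)^2*(a - 5)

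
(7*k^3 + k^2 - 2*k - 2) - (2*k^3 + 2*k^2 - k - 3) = 5*k^3 - k^2 - k + 1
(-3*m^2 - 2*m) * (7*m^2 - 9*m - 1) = -21*m^4 + 13*m^3 + 21*m^2 + 2*m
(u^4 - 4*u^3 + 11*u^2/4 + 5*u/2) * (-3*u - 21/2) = -3*u^5 + 3*u^4/2 + 135*u^3/4 - 291*u^2/8 - 105*u/4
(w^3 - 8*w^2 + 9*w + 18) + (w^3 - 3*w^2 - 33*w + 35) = 2*w^3 - 11*w^2 - 24*w + 53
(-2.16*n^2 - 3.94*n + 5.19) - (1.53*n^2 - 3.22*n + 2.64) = -3.69*n^2 - 0.72*n + 2.55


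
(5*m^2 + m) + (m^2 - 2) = 6*m^2 + m - 2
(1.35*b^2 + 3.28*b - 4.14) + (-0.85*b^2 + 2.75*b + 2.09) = 0.5*b^2 + 6.03*b - 2.05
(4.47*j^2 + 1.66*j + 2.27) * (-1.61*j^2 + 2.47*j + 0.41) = -7.1967*j^4 + 8.3683*j^3 + 2.2782*j^2 + 6.2875*j + 0.9307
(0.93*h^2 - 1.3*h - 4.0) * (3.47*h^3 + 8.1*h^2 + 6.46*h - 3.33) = 3.2271*h^5 + 3.022*h^4 - 18.4022*h^3 - 43.8949*h^2 - 21.511*h + 13.32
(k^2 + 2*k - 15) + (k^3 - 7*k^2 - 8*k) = k^3 - 6*k^2 - 6*k - 15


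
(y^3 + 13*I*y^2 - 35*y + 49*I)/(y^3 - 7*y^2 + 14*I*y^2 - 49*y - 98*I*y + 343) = (y - I)/(y - 7)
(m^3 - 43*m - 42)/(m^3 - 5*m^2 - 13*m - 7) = (m + 6)/(m + 1)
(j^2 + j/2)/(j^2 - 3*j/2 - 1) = j/(j - 2)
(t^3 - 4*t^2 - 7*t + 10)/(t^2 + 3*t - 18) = (t^3 - 4*t^2 - 7*t + 10)/(t^2 + 3*t - 18)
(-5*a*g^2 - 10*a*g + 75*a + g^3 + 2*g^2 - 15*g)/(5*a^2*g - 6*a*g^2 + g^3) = (-g^2 - 2*g + 15)/(g*(a - g))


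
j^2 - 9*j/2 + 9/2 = (j - 3)*(j - 3/2)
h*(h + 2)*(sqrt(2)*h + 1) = sqrt(2)*h^3 + h^2 + 2*sqrt(2)*h^2 + 2*h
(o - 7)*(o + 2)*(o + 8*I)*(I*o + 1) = I*o^4 - 7*o^3 - 5*I*o^3 + 35*o^2 - 6*I*o^2 + 98*o - 40*I*o - 112*I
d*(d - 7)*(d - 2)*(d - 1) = d^4 - 10*d^3 + 23*d^2 - 14*d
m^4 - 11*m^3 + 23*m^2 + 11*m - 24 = (m - 8)*(m - 3)*(m - 1)*(m + 1)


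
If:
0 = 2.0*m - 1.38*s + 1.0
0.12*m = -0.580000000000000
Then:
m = -4.83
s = -6.28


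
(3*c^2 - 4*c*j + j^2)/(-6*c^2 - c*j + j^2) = (-c + j)/(2*c + j)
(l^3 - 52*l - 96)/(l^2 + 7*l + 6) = (l^2 - 6*l - 16)/(l + 1)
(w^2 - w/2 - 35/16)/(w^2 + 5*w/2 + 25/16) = (4*w - 7)/(4*w + 5)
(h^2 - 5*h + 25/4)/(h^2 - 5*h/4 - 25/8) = 2*(2*h - 5)/(4*h + 5)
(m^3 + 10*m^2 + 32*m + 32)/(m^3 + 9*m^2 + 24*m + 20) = (m^2 + 8*m + 16)/(m^2 + 7*m + 10)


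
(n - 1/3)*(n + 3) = n^2 + 8*n/3 - 1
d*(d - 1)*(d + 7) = d^3 + 6*d^2 - 7*d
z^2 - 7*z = z*(z - 7)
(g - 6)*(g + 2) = g^2 - 4*g - 12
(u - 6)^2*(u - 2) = u^3 - 14*u^2 + 60*u - 72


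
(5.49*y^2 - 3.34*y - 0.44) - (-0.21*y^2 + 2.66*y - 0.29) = 5.7*y^2 - 6.0*y - 0.15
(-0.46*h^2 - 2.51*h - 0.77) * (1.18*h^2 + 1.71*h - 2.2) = -0.5428*h^4 - 3.7484*h^3 - 4.1887*h^2 + 4.2053*h + 1.694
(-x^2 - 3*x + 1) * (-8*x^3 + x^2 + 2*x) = 8*x^5 + 23*x^4 - 13*x^3 - 5*x^2 + 2*x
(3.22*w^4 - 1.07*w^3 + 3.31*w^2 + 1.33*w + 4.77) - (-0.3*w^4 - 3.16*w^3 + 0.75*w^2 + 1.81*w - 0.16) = 3.52*w^4 + 2.09*w^3 + 2.56*w^2 - 0.48*w + 4.93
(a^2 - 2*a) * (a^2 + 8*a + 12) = a^4 + 6*a^3 - 4*a^2 - 24*a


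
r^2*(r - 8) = r^3 - 8*r^2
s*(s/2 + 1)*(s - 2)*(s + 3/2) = s^4/2 + 3*s^3/4 - 2*s^2 - 3*s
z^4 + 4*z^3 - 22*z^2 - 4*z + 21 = (z - 3)*(z - 1)*(z + 1)*(z + 7)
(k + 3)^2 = k^2 + 6*k + 9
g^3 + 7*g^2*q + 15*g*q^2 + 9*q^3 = (g + q)*(g + 3*q)^2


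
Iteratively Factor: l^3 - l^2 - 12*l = (l + 3)*(l^2 - 4*l) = (l - 4)*(l + 3)*(l)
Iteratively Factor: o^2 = (o)*(o)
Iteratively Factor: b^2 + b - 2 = (b + 2)*(b - 1)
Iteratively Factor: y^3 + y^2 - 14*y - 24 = (y + 3)*(y^2 - 2*y - 8) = (y + 2)*(y + 3)*(y - 4)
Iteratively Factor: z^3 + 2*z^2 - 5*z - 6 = (z + 3)*(z^2 - z - 2) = (z + 1)*(z + 3)*(z - 2)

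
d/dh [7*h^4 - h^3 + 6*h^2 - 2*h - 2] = 28*h^3 - 3*h^2 + 12*h - 2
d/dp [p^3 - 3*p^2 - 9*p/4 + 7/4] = 3*p^2 - 6*p - 9/4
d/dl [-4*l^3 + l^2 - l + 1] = -12*l^2 + 2*l - 1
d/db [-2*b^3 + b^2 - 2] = 2*b*(1 - 3*b)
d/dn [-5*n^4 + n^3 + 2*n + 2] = -20*n^3 + 3*n^2 + 2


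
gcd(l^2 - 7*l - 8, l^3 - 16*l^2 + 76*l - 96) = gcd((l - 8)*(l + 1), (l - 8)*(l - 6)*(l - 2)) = l - 8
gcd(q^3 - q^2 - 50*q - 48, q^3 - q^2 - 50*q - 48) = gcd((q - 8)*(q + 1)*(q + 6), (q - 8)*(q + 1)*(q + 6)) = q^3 - q^2 - 50*q - 48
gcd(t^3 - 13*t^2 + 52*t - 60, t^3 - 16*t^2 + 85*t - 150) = t^2 - 11*t + 30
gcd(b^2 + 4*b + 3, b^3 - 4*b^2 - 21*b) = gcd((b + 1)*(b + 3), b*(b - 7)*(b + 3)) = b + 3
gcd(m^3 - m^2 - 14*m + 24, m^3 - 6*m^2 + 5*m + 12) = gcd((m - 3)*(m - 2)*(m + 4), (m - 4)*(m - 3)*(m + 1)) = m - 3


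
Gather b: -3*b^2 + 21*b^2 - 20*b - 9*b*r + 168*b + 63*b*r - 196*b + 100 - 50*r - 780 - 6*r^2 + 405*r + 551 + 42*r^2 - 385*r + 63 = 18*b^2 + b*(54*r - 48) + 36*r^2 - 30*r - 66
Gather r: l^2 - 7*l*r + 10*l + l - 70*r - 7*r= l^2 + 11*l + r*(-7*l - 77)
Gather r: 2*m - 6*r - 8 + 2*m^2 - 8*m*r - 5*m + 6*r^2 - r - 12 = 2*m^2 - 3*m + 6*r^2 + r*(-8*m - 7) - 20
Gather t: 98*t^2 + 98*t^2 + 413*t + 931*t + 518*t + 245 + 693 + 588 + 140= 196*t^2 + 1862*t + 1666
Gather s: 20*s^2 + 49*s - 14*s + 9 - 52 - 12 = 20*s^2 + 35*s - 55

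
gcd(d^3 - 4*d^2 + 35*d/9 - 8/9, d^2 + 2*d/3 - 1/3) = d - 1/3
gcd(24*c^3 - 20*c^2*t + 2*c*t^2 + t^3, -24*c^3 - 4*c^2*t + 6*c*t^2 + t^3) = -12*c^2 + 4*c*t + t^2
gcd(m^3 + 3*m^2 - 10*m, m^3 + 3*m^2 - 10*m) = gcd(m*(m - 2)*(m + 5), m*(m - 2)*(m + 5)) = m^3 + 3*m^2 - 10*m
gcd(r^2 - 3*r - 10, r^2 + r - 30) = r - 5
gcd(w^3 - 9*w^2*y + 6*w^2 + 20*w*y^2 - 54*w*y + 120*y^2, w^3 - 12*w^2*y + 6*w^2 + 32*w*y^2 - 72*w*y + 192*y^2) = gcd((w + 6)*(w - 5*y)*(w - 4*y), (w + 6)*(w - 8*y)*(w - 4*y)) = -w^2 + 4*w*y - 6*w + 24*y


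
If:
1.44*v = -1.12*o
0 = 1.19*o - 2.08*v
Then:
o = 0.00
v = 0.00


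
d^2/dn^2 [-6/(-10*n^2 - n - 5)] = 12*(-100*n^2 - 10*n + (20*n + 1)^2 - 50)/(10*n^2 + n + 5)^3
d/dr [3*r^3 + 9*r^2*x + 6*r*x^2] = 9*r^2 + 18*r*x + 6*x^2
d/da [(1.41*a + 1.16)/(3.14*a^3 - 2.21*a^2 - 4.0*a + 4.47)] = (-8.8548*a^3 - 7.8111*a^2 + 5.1272*a + 10.9427)/(9.8596*a^6 - 13.8788*a^5 - 20.2359*a^4 + 45.7516*a^3 - 3.7574*a^2 - 35.76*a + 19.9809)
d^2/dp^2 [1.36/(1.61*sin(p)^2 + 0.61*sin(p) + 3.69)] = (-14.101024*sin(p)^4 - 4.006968*sin(p)^3 + 52.963976*sin(p)^2 + 11.07516*sin(p) - 15.147136)/(1.61*sin(p)^2 + 0.61*sin(p) + 3.69)^3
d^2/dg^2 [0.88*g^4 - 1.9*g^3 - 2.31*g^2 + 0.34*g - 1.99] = 10.56*g^2 - 11.4*g - 4.62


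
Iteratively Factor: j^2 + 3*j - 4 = (j - 1)*(j + 4)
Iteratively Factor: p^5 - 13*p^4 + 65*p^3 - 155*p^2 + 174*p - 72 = (p - 2)*(p^4 - 11*p^3 + 43*p^2 - 69*p + 36) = (p - 4)*(p - 2)*(p^3 - 7*p^2 + 15*p - 9) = (p - 4)*(p - 3)*(p - 2)*(p^2 - 4*p + 3) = (p - 4)*(p - 3)^2*(p - 2)*(p - 1)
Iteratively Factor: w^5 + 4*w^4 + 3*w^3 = (w)*(w^4 + 4*w^3 + 3*w^2) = w*(w + 3)*(w^3 + w^2) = w^2*(w + 3)*(w^2 + w) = w^3*(w + 3)*(w + 1)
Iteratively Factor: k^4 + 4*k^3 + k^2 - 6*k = (k - 1)*(k^3 + 5*k^2 + 6*k) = k*(k - 1)*(k^2 + 5*k + 6) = k*(k - 1)*(k + 3)*(k + 2)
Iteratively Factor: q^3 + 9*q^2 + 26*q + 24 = (q + 3)*(q^2 + 6*q + 8) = (q + 2)*(q + 3)*(q + 4)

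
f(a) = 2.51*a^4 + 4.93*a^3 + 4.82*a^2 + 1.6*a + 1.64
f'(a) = 10.04*a^3 + 14.79*a^2 + 9.64*a + 1.6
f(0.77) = 8.86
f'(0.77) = 22.38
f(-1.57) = 7.18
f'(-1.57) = -15.93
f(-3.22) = 151.70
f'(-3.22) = -211.29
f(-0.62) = 1.70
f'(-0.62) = -1.08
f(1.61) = 54.15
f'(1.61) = 97.36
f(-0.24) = 1.47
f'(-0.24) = -0.00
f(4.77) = 1953.41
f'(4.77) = 1473.75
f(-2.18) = 26.67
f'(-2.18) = -53.14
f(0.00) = 1.64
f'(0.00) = 1.60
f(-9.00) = 13251.80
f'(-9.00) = -6206.33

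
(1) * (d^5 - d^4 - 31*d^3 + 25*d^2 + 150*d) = d^5 - d^4 - 31*d^3 + 25*d^2 + 150*d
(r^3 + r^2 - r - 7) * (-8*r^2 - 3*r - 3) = -8*r^5 - 11*r^4 + 2*r^3 + 56*r^2 + 24*r + 21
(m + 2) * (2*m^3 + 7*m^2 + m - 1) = 2*m^4 + 11*m^3 + 15*m^2 + m - 2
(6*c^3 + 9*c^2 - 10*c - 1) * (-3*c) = -18*c^4 - 27*c^3 + 30*c^2 + 3*c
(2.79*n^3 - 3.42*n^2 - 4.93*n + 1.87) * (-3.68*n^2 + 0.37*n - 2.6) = -10.2672*n^5 + 13.6179*n^4 + 9.623*n^3 + 0.186299999999999*n^2 + 13.5099*n - 4.862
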